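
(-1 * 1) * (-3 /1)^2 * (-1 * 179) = 1611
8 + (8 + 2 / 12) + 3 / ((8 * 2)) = 785 / 48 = 16.35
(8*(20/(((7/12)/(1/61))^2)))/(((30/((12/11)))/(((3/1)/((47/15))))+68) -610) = -414720/1684537631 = -0.00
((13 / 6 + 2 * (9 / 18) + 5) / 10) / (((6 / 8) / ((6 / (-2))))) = -3.27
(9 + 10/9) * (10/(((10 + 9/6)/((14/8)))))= 3185/207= 15.39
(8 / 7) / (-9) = -8 / 63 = -0.13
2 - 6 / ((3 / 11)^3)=-2644 / 9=-293.78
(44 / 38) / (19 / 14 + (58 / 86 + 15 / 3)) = 13244 / 80427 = 0.16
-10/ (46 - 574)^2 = -5/ 139392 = -0.00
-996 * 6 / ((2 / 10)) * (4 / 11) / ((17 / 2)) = -239040 / 187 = -1278.29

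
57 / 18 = 19 / 6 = 3.17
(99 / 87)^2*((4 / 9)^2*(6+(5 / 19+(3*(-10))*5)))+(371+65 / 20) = 194136203 / 575244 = 337.48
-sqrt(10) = -3.16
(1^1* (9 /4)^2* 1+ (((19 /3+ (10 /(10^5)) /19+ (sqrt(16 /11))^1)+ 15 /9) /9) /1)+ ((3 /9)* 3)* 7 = 4* sqrt(11) /99+ 615191 /47500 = 13.09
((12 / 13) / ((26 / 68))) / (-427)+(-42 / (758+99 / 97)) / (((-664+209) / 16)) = -0.00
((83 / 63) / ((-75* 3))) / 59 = -83 / 836325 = -0.00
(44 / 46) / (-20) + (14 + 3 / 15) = 651 / 46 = 14.15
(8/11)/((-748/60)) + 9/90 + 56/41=1187057/843370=1.41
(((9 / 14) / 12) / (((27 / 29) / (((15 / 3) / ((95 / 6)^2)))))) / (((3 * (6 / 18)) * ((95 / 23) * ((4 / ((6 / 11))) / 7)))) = 2001 / 7544900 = 0.00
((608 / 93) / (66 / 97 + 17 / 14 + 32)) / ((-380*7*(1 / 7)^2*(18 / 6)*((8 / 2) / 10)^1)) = -38024 / 12842091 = -0.00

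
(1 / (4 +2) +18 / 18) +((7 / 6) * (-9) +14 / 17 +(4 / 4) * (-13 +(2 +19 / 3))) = -224 / 17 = -13.18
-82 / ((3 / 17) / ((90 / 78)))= -6970 / 13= -536.15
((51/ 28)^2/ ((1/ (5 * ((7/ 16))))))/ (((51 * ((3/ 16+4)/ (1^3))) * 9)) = 85/ 22512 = 0.00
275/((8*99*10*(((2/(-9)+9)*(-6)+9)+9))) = -0.00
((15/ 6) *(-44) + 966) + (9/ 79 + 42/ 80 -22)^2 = 1312.30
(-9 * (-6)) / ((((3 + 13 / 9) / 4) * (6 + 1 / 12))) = 2916 / 365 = 7.99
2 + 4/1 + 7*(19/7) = 25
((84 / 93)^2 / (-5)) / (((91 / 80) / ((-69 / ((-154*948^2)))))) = -0.00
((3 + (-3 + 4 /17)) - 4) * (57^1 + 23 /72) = -33016 /153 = -215.79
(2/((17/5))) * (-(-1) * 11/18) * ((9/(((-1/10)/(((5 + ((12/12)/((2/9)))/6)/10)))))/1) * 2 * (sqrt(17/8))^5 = -21505 * sqrt(34)/512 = -244.91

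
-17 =-17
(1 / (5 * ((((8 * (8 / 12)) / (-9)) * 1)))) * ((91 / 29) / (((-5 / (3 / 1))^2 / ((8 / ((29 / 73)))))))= -1614249 / 210250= -7.68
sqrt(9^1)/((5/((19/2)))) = 57/10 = 5.70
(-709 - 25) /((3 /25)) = -18350 /3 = -6116.67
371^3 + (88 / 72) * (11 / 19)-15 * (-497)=8733357607 / 171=51072266.71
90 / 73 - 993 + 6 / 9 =-217051 / 219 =-991.10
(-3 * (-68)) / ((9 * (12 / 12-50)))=-0.46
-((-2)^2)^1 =-4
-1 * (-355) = 355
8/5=1.60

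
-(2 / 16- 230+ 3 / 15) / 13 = 9187 / 520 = 17.67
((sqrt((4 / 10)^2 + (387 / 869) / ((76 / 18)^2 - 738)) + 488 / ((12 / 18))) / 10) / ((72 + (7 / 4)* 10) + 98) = sqrt(10239088972214014) / 475239806250 + 244 / 625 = 0.39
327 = 327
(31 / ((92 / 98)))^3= 3504881359 / 97336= 36008.07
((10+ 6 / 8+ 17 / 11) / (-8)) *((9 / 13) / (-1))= 4869 / 4576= 1.06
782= 782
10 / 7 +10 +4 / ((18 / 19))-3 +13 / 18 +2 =1937 / 126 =15.37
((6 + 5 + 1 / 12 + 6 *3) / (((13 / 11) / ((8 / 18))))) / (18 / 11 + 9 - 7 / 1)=3.01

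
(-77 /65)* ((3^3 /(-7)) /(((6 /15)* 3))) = 99 /26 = 3.81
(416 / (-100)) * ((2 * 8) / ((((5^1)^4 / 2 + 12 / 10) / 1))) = -3328 / 15685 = -0.21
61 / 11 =5.55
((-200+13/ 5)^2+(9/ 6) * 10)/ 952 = 121818/ 2975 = 40.95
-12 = -12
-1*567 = -567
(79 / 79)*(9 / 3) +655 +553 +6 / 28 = 16957 / 14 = 1211.21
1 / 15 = 0.07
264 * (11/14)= 207.43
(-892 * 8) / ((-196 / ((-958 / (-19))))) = 1709072 / 931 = 1835.74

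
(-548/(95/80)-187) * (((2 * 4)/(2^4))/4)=-81.06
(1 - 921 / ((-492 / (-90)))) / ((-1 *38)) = 13733 / 3116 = 4.41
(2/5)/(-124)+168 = 52079/310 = 168.00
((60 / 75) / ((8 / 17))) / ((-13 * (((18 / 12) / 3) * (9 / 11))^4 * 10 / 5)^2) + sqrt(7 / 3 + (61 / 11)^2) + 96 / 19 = sqrt(36030) / 33 + 5707563401536 / 691115105655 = 14.01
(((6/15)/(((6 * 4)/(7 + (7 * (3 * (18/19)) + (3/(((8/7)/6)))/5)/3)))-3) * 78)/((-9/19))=816673/1800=453.71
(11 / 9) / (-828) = -11 / 7452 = -0.00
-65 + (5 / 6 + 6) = -349 / 6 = -58.17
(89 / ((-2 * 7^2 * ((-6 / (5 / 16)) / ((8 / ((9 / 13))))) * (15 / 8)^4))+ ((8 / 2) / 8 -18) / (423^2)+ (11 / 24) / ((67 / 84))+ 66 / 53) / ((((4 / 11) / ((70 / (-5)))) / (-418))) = 450292094739098744 / 15010778766375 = 29997.92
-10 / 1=-10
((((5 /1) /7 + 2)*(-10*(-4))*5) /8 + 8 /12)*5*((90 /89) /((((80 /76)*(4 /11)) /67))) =302254755 /4984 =60645.02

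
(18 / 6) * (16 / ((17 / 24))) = 67.76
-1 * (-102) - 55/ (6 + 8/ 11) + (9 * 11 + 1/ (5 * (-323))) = 23044361/ 119510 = 192.82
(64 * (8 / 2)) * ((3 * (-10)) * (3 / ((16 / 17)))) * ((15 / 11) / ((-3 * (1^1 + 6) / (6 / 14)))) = 681.26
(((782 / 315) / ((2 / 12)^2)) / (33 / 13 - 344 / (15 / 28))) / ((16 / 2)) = -15249 / 873047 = -0.02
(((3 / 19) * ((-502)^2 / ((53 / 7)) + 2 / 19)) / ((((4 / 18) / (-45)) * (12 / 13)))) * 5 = -441162747675 / 76532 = -5764422.04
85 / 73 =1.16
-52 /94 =-26 /47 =-0.55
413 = 413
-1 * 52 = -52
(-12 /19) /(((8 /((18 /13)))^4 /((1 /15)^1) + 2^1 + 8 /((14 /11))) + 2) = -45927 /1216304114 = -0.00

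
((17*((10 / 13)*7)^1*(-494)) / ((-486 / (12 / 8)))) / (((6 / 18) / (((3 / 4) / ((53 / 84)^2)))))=788.81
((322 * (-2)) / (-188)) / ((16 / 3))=0.64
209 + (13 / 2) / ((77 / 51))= 32849 / 154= 213.31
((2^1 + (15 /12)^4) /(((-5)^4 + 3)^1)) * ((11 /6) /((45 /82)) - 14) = -545381 /7234560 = -0.08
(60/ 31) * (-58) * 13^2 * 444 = -261125280/ 31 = -8423396.13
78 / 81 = 26 / 27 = 0.96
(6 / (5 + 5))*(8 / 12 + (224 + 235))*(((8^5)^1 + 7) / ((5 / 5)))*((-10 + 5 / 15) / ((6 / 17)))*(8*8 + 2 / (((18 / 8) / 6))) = -154488432280 / 9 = -17165381364.44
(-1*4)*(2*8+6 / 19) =-1240 / 19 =-65.26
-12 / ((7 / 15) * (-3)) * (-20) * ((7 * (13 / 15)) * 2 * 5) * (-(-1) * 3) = -31200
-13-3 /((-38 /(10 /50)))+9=-757 /190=-3.98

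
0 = 0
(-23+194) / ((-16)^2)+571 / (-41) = -139165 / 10496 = -13.26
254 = 254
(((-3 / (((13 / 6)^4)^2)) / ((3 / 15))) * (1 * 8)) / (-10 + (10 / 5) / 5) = 20995200 / 815730721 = 0.03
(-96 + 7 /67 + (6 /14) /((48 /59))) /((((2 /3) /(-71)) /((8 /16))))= 152432811 /30016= 5078.39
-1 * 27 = -27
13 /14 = 0.93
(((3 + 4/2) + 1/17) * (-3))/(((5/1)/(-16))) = 4128/85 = 48.56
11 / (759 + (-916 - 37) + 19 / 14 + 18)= -0.06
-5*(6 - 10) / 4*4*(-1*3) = -60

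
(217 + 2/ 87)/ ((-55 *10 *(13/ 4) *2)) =-18881/ 311025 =-0.06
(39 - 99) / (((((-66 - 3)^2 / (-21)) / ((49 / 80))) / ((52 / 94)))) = 4459 / 49726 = 0.09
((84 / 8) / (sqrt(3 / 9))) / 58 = 21 * sqrt(3) / 116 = 0.31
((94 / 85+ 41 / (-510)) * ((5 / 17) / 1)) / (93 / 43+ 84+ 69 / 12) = 44978 / 13706403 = 0.00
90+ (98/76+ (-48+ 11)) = 2063/38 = 54.29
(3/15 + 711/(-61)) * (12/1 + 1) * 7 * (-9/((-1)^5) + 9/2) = -4292379/305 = -14073.37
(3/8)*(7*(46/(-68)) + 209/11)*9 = 13095/272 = 48.14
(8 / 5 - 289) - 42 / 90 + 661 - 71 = 4532 / 15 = 302.13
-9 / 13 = -0.69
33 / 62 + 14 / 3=967 / 186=5.20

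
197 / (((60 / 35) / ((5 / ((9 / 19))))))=131005 / 108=1213.01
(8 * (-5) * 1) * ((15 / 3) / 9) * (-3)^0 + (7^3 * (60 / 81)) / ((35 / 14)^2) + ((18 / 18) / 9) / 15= 2489 / 135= 18.44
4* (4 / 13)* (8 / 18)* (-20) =-1280 / 117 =-10.94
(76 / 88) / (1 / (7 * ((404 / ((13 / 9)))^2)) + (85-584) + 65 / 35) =-879162984 / 506080585021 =-0.00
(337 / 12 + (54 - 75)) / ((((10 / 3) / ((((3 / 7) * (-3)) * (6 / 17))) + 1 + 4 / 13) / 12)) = -5265 / 374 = -14.08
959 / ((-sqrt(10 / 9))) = -909.79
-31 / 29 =-1.07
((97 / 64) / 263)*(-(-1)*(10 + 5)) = 1455 / 16832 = 0.09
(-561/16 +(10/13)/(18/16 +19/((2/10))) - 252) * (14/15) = -321404587/1199640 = -267.92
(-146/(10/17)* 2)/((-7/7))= 2482/5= 496.40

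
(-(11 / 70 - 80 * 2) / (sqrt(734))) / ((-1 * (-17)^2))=-11189 * sqrt(734) / 14848820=-0.02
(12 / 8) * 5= 15 / 2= 7.50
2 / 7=0.29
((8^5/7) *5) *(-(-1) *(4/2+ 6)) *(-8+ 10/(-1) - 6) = -31457280/7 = -4493897.14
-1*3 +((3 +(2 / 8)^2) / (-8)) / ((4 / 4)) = -433 / 128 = -3.38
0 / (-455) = 0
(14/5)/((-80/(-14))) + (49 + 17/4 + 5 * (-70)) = -14813/50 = -296.26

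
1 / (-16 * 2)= -1 / 32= -0.03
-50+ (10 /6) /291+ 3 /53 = -49.94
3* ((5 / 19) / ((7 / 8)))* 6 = 720 / 133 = 5.41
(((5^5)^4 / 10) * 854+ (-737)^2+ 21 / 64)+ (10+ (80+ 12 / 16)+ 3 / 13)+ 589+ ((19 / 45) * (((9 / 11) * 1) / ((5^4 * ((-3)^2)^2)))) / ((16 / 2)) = 18867267609902459433986351 / 2316600000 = 8144378662653224.31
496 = 496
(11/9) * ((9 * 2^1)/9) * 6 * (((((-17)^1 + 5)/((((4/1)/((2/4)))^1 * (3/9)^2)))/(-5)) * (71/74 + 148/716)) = 1529253/33115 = 46.18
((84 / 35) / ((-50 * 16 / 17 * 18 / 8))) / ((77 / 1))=-17 / 57750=-0.00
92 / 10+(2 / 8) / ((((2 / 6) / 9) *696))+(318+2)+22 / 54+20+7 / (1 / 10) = 52569631 / 125280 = 419.62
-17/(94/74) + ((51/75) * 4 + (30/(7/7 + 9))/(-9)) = -38762/3525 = -11.00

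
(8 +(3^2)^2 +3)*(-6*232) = -128064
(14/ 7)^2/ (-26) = -2/ 13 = -0.15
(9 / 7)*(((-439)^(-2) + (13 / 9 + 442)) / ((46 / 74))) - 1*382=16605805298 / 31028081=535.19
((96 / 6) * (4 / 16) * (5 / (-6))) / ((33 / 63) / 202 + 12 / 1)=-2828 / 10183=-0.28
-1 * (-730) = 730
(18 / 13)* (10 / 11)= 180 / 143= 1.26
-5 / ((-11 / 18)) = 90 / 11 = 8.18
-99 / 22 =-9 / 2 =-4.50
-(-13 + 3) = 10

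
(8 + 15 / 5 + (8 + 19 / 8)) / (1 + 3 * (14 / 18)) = 513 / 80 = 6.41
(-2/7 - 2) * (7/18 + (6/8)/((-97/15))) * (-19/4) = 18107/6111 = 2.96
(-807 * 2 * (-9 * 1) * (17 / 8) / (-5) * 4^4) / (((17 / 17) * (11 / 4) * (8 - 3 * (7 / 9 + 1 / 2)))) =-189651456 / 1375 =-137928.33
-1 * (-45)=45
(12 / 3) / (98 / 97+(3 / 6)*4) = 97 / 73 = 1.33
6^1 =6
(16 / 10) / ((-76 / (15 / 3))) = -2 / 19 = -0.11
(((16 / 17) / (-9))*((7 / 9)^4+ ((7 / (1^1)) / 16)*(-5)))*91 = 17400929 / 1003833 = 17.33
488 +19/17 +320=13755/17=809.12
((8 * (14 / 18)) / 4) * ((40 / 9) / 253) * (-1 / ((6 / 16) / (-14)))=62720 / 61479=1.02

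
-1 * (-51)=51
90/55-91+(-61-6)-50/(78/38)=-77530/429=-180.72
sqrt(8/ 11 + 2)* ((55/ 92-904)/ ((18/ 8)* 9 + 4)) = -61.52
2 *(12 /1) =24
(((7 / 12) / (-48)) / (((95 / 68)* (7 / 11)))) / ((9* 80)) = -187 / 9849600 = -0.00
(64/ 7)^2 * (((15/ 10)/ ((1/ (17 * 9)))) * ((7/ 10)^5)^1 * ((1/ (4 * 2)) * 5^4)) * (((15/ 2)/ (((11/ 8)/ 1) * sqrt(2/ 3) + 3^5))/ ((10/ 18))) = 396650556288/ 28342915 - 748140624 * sqrt(6)/ 28342915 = 13930.04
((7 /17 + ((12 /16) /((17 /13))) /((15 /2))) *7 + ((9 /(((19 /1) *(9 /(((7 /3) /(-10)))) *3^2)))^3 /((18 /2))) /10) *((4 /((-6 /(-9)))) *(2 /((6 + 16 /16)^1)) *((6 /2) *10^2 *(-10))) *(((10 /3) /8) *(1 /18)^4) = -0.07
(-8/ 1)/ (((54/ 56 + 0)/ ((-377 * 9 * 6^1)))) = 168896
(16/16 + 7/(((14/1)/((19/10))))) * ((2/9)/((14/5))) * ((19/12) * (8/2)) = 247/252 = 0.98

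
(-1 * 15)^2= 225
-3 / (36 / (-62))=31 / 6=5.17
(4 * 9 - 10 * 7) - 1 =-35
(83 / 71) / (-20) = -83 / 1420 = -0.06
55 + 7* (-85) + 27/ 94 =-50733/ 94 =-539.71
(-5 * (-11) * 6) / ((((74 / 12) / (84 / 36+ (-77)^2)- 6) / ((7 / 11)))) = -7473480 / 213491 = -35.01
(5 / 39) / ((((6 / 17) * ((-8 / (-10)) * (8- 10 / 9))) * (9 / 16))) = 425 / 3627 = 0.12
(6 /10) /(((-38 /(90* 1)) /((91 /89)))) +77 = 127750 /1691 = 75.55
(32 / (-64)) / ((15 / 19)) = -19 / 30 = -0.63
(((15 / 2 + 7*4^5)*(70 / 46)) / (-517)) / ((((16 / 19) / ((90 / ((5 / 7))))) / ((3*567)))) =-1022700981645 / 190256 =-5375394.11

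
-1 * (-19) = 19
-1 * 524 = -524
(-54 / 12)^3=-729 / 8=-91.12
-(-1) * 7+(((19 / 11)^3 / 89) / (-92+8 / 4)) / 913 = 68136425351 / 9733776030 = 7.00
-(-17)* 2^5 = 544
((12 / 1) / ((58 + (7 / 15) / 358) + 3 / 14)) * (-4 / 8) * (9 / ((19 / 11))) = -5582115 / 10394539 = -0.54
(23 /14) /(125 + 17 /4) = 46 /3619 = 0.01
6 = 6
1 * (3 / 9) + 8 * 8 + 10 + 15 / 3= 238 / 3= 79.33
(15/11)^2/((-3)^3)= -0.07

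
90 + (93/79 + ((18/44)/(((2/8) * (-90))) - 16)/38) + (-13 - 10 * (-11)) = 31000341/165110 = 187.76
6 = 6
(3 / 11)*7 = 21 / 11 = 1.91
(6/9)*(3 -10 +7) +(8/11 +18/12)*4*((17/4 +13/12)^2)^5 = 107752139522048/649539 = 165890176.76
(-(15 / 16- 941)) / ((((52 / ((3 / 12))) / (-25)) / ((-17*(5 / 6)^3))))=61465625 / 55296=1111.57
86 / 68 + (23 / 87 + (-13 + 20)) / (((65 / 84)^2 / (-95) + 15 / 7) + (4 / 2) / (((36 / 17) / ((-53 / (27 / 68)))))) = 533465222705 / 442310054534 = 1.21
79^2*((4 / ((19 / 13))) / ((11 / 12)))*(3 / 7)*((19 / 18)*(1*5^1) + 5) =120076840 / 1463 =82075.76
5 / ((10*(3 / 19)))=19 / 6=3.17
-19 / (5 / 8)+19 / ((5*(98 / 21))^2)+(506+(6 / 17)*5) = 39767387 / 83300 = 477.40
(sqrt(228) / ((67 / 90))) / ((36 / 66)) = 330*sqrt(57) / 67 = 37.19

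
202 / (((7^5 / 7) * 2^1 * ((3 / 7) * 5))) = 101 / 5145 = 0.02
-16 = -16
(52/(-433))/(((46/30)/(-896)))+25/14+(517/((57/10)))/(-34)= 9361846645/135103794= 69.29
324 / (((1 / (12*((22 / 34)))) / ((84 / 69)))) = 1197504 / 391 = 3062.67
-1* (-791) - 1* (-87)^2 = -6778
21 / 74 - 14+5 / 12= -13.30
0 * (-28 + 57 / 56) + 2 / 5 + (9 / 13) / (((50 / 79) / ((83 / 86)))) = 81373 / 55900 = 1.46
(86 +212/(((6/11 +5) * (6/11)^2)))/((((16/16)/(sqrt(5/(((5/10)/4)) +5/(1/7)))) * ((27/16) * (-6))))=-4710280 * sqrt(3)/44469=-183.46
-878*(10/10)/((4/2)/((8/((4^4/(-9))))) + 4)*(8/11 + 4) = 102726/77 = 1334.10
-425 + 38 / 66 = -14006 / 33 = -424.42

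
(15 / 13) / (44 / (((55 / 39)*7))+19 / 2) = 1050 / 12701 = 0.08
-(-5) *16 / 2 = 40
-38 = -38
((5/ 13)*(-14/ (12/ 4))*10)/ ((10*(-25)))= 14/ 195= 0.07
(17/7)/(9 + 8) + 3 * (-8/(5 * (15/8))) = -423/175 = -2.42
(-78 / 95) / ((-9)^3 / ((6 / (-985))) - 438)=-52 / 7551835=-0.00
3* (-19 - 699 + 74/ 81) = -58084/ 27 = -2151.26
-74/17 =-4.35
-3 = -3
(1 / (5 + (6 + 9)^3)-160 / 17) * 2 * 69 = -37314027 / 28730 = -1298.78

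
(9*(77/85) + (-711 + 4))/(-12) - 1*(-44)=52141/510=102.24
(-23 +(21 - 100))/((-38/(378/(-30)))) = -3213/95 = -33.82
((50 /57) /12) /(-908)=-25 /310536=-0.00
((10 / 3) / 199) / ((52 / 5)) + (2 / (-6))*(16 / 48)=-5099 / 46566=-0.11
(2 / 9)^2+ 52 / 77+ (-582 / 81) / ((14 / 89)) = -44.95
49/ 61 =0.80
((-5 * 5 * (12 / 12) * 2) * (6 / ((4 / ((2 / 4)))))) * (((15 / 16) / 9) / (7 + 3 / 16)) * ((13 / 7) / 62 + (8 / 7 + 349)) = -3799375 / 19964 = -190.31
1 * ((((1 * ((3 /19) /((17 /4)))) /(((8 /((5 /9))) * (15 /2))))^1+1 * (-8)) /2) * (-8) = 32.00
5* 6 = 30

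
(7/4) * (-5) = -35/4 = -8.75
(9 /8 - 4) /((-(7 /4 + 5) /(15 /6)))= 115 /108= 1.06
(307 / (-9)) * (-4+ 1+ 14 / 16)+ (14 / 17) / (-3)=72.21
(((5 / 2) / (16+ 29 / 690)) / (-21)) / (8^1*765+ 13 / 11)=-6325 / 5217162839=-0.00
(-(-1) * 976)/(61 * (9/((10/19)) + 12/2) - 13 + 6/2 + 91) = 9760/14901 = 0.65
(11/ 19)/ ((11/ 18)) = 18/ 19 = 0.95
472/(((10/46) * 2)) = 5428/5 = 1085.60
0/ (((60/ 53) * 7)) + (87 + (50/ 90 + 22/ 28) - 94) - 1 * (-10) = 547/ 126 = 4.34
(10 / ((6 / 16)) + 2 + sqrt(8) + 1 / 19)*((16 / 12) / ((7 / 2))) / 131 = 16*sqrt(2) / 2751 + 13096 / 156807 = 0.09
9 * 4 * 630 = 22680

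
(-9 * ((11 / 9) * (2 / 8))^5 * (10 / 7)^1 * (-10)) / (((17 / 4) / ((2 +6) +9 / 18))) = 4026275 / 5878656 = 0.68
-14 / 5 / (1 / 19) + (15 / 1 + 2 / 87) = -38.18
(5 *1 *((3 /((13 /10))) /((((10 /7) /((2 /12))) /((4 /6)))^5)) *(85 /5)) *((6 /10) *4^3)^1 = 1142876 /53308125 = 0.02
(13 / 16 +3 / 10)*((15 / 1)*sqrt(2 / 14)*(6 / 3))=267*sqrt(7) / 56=12.61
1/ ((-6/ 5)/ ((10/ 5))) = -5/ 3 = -1.67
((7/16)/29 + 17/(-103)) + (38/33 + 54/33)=4160353/1577136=2.64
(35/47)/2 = 35/94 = 0.37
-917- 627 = -1544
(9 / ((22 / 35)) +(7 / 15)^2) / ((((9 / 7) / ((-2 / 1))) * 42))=-71953 / 133650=-0.54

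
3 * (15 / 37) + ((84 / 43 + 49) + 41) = 148233 / 1591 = 93.17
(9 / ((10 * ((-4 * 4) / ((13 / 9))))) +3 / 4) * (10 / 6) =107 / 96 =1.11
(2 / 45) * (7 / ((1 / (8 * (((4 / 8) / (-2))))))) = -28 / 45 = -0.62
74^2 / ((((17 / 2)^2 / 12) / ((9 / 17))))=2365632 / 4913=481.50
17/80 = 0.21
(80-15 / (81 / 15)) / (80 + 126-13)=695 / 1737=0.40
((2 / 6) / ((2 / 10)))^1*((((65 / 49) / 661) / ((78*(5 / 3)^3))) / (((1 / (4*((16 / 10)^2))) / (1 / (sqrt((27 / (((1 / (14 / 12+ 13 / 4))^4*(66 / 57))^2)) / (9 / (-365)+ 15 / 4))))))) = 29196288*sqrt(13505) / 31648960936980625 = 0.00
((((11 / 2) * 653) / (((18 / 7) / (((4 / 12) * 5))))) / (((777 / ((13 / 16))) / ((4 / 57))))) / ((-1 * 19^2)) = -0.00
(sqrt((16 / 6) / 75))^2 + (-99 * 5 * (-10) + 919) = 1320533 / 225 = 5869.04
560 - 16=544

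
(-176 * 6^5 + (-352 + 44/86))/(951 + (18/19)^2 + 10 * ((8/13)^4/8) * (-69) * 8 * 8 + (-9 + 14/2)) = -606917291502522/70165554139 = -8649.79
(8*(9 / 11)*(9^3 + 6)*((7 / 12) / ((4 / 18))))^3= 2680695157210875 / 1331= 2014045948317.71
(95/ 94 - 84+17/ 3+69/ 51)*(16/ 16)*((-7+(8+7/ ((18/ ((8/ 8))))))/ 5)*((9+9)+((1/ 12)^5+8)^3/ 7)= -17899819351155792860752195/ 9306518939999448072192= -1923.36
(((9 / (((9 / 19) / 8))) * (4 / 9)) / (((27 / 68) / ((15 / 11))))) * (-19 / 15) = -785536 / 2673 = -293.88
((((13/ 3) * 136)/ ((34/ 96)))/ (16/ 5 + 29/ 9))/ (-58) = -37440/ 8381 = -4.47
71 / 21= 3.38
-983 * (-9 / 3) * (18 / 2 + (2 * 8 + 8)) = 97317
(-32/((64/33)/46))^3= -437245479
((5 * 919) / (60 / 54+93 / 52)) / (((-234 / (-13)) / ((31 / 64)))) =1851785 / 43424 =42.64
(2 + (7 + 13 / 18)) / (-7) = -25 / 18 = -1.39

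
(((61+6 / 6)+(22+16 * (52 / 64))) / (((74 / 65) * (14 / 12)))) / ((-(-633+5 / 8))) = 151320 / 1310281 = 0.12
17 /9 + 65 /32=1129 /288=3.92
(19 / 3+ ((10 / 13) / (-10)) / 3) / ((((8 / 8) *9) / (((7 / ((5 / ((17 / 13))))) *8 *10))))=156128 / 1521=102.65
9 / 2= 4.50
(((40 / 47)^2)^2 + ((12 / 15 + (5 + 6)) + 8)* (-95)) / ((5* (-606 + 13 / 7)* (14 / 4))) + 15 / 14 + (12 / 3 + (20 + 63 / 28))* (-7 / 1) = -527256209302859 / 2889063932860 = -182.50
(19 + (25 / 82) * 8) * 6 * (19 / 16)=50103 / 328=152.75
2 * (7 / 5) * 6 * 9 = 756 / 5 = 151.20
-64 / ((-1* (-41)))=-64 / 41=-1.56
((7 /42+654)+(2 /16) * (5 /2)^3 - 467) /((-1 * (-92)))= 36311 /17664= 2.06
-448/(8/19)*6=-6384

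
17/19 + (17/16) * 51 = 16745/304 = 55.08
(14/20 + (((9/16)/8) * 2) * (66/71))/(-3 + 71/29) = -1.51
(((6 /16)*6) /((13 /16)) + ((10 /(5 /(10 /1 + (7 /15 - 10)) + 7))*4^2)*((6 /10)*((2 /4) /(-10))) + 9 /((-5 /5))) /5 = -13101 /10075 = -1.30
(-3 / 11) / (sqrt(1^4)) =-3 / 11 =-0.27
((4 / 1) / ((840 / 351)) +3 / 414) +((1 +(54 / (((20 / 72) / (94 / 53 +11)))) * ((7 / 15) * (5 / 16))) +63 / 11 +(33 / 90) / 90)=23476570417 / 63357525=370.54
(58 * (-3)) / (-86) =87 / 43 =2.02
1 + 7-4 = 4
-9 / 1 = -9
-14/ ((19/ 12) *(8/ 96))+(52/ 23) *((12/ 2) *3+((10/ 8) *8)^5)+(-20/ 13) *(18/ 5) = 1283996944/ 5681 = 226016.01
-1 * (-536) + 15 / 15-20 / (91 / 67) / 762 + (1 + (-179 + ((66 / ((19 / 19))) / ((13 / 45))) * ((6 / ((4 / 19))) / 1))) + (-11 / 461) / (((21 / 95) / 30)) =109755875224 / 15983331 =6866.90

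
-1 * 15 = -15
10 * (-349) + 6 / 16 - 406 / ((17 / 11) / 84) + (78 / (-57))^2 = -1254650565 / 49096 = -25555.05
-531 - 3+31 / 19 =-10115 / 19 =-532.37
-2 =-2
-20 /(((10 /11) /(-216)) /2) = 9504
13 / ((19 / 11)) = 143 / 19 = 7.53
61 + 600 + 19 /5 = 3324 /5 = 664.80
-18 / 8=-9 / 4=-2.25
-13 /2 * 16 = -104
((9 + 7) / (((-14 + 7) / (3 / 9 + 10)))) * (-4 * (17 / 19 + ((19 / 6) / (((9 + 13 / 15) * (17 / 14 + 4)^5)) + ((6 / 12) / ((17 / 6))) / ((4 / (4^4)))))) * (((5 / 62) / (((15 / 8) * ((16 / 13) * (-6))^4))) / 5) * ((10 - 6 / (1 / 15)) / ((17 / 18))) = -8624974414054150217 / 30567540544251209856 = -0.28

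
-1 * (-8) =8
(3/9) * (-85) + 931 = 902.67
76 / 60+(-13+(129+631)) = 11224 / 15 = 748.27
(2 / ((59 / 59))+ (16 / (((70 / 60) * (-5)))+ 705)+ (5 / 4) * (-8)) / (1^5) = 24299 / 35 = 694.26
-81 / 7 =-11.57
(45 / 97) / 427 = 45 / 41419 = 0.00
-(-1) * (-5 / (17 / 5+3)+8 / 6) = 53 / 96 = 0.55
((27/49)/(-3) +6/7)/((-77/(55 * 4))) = -1.92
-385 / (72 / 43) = -16555 / 72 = -229.93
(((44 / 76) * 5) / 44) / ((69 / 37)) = 185 / 5244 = 0.04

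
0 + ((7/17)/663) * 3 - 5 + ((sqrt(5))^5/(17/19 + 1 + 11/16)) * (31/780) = -18778/3757 + 2356 * sqrt(5)/6123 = -4.14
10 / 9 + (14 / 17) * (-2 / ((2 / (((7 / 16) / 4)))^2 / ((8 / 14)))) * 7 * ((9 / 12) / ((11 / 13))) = 7539127 / 6893568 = 1.09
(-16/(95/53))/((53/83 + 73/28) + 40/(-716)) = -352764608/126060915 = -2.80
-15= -15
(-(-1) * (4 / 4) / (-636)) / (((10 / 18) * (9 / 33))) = -11 / 1060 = -0.01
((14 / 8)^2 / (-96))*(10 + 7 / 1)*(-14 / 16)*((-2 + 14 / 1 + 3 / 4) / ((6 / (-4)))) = -99127 / 24576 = -4.03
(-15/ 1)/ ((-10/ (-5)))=-15/ 2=-7.50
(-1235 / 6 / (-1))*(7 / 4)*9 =25935 / 8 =3241.88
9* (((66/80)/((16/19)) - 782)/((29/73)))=-328403421/18560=-17694.15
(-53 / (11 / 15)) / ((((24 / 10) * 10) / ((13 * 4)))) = -3445 / 22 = -156.59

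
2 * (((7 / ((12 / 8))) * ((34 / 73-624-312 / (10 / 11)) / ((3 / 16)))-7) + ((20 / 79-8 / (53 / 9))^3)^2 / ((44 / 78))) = -48129.42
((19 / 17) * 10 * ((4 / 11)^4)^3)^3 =32390711706002896520740864000 / 151873999457993614659063182978928058362593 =0.00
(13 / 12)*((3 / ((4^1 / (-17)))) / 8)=-221 / 128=-1.73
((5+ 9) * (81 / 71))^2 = 1285956 / 5041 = 255.10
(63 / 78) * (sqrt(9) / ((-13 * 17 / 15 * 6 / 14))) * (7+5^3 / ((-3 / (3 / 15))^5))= -1041838 / 387855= -2.69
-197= -197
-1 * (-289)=289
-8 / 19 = -0.42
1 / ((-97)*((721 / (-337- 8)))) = 345 / 69937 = 0.00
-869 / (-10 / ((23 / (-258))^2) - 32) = 459701 / 682568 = 0.67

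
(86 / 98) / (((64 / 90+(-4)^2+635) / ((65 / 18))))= 13975 / 2874046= 0.00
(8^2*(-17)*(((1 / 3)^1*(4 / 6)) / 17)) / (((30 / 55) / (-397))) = 279488 / 27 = 10351.41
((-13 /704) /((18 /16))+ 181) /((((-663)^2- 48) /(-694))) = -49738633 /174050316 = -0.29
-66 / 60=-11 / 10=-1.10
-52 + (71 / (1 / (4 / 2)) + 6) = 96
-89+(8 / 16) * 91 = -87 / 2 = -43.50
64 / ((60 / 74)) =1184 / 15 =78.93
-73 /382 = -0.19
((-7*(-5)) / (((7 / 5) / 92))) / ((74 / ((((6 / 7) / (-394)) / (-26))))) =1725 / 663299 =0.00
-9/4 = -2.25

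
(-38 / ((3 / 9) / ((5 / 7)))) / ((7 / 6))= -3420 / 49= -69.80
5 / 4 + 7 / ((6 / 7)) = 113 / 12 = 9.42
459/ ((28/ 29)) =13311/ 28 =475.39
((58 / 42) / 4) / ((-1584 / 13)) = -377 / 133056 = -0.00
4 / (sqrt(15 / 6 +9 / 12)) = 8 * sqrt(13) / 13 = 2.22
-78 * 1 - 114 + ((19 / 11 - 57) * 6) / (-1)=1536 / 11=139.64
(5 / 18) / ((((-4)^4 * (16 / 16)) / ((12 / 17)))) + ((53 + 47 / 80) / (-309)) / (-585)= 696469 / 655574400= 0.00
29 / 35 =0.83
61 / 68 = 0.90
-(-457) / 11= 457 / 11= 41.55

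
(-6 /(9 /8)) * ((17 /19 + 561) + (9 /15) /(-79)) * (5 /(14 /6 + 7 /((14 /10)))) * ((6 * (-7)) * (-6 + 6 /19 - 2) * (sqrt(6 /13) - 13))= 2689275380064 /313709 - 206867336928 * sqrt(78) /4078217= 8124525.27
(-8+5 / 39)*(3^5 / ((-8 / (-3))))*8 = -74601 / 13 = -5738.54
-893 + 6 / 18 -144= -3110 / 3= -1036.67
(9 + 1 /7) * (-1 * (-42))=384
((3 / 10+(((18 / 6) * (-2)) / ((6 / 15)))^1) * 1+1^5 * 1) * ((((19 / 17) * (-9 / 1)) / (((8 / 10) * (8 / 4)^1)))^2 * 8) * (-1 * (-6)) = -25990.59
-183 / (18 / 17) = -172.83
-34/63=-0.54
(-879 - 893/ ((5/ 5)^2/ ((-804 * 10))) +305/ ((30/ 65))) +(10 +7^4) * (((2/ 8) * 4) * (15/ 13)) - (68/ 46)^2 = 296355302189/ 41262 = 7182281.57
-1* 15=-15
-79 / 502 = -0.16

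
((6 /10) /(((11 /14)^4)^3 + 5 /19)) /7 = 153883476447232 /571832835056965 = 0.27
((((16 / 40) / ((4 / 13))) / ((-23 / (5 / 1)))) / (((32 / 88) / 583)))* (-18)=750321 / 92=8155.66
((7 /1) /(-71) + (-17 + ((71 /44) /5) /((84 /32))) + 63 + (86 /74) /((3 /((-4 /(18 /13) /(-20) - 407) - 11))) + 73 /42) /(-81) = 623212934 /442384173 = 1.41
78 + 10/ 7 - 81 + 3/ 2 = -1/ 14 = -0.07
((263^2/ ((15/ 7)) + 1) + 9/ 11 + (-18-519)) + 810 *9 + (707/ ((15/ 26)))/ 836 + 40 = 16333413/ 418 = 39075.15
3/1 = 3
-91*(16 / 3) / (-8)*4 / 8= 91 / 3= 30.33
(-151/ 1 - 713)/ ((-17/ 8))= 6912/ 17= 406.59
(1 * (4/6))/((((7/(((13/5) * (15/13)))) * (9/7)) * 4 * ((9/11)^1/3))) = 11/54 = 0.20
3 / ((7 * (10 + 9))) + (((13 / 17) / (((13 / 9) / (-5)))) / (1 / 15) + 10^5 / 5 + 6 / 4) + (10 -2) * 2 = 90339687 / 4522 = 19977.82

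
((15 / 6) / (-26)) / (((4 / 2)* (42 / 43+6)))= -43 / 6240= -0.01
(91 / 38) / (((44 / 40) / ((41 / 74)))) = 18655 / 15466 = 1.21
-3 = -3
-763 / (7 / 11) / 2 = -1199 / 2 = -599.50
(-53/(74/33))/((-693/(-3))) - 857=-443979/518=-857.10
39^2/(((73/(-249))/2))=-757458/73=-10376.14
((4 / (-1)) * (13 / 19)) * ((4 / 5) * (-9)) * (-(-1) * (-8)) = -14976 / 95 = -157.64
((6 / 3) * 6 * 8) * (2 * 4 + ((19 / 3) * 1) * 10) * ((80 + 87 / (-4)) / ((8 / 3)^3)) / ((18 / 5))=373965 / 64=5843.20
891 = 891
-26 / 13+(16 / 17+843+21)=14670 / 17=862.94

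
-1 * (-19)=19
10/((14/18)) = 90/7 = 12.86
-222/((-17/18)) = 3996/17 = 235.06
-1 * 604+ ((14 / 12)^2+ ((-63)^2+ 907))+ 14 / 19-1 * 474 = 3800.10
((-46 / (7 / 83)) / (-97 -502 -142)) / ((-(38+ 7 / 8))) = -30544 / 1613157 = -0.02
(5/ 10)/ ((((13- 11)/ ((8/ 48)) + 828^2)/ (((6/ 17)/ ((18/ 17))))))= 1/ 4113576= 0.00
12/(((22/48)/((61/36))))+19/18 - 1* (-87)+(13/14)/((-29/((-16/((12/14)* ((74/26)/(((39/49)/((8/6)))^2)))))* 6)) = 270214654999/2040408216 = 132.43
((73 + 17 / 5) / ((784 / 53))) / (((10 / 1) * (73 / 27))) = 273321 / 1430800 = 0.19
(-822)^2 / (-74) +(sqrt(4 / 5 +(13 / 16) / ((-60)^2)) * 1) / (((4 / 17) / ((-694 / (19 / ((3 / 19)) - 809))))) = -337842 / 37 +5899 * sqrt(46093) / 330560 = -9127.03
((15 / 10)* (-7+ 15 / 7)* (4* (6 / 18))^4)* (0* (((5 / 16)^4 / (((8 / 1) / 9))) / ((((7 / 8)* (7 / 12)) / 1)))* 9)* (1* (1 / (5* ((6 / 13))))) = 0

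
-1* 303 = -303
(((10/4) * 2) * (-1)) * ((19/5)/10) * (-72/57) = 12/5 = 2.40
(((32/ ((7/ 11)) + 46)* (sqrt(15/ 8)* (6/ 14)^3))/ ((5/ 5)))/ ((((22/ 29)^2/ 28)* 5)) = 7652259* sqrt(30)/ 415030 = 100.99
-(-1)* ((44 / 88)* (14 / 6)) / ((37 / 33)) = 77 / 74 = 1.04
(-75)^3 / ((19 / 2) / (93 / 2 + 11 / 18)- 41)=357750000 / 34597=10340.49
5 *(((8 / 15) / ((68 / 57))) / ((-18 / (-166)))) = 3154 / 153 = 20.61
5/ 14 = 0.36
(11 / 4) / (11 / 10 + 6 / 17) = 935 / 494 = 1.89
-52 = -52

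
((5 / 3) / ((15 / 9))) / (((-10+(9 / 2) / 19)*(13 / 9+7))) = -9 / 742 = -0.01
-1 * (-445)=445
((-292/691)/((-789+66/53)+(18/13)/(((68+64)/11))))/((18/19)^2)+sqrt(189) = 36314434/60749076357+3*sqrt(21) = 13.75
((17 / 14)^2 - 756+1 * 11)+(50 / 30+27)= -420337 / 588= -714.86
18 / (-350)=-9 / 175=-0.05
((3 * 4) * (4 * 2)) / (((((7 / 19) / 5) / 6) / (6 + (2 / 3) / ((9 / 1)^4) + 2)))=957393280 / 15309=62537.94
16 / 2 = 8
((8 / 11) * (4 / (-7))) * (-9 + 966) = -2784 / 7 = -397.71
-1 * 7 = -7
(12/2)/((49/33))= 198/49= 4.04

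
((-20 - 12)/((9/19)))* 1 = -608/9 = -67.56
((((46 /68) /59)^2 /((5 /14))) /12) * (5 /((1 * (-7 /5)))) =-2645 /24144216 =-0.00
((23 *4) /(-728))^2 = 529 /33124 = 0.02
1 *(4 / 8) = 1 / 2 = 0.50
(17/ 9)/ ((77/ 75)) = 425/ 231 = 1.84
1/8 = 0.12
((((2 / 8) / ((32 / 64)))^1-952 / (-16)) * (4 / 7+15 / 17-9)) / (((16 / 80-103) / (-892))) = -120152400 / 30583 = -3928.73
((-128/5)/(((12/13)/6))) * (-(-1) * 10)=-1664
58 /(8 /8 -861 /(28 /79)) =-232 /9713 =-0.02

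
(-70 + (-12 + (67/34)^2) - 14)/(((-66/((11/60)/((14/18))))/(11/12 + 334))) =427971253/3884160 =110.18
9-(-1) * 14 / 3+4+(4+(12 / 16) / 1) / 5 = 1117 / 60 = 18.62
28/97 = 0.29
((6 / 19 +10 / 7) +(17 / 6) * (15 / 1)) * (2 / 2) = 44.24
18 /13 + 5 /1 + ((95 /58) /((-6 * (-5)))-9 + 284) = 1273231 /4524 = 281.44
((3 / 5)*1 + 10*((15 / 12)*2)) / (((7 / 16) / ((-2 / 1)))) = -4096 / 35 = -117.03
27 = 27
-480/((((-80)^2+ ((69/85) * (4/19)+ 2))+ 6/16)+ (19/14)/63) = -2734905600/36480036553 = -0.07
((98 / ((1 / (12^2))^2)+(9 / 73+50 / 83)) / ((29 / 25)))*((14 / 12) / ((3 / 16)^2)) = 275803762057600 / 4744197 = 58134972.48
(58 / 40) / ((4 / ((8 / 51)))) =0.06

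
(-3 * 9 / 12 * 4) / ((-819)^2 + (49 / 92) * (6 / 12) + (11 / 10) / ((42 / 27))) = -57960 / 4319707109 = -0.00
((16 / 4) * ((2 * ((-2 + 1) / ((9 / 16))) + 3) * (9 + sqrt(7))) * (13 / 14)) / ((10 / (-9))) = 13 * sqrt(7) / 7 + 117 / 7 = 21.63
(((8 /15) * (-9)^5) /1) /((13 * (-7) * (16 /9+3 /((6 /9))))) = 2834352 /51415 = 55.13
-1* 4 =-4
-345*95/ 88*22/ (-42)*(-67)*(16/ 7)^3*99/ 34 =-454496.27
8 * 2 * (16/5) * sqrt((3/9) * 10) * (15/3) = 256 * sqrt(30)/3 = 467.39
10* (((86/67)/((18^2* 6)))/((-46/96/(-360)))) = 68800/13869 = 4.96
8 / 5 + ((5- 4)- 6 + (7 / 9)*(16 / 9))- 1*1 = -1222 / 405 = -3.02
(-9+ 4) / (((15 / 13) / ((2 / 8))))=-13 / 12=-1.08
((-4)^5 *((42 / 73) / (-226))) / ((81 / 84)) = 200704 / 74241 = 2.70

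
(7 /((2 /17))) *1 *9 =1071 /2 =535.50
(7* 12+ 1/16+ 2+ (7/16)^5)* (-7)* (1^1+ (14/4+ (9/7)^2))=-54426707037/14680064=-3707.53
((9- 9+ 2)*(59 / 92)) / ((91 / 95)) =5605 / 4186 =1.34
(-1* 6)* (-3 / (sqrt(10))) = 9* sqrt(10) / 5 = 5.69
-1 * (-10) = 10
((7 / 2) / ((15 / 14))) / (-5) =-49 / 75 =-0.65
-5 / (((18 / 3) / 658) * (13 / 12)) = -506.15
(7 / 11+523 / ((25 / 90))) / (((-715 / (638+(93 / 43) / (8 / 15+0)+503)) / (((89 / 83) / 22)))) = -330138246589 / 2245614800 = -147.01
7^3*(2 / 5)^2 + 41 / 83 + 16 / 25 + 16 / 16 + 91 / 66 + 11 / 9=24492817 / 410850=59.61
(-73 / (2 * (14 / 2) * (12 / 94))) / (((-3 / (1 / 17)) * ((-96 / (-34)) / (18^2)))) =10293 / 112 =91.90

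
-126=-126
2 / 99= 0.02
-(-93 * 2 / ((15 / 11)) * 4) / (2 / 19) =25916 / 5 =5183.20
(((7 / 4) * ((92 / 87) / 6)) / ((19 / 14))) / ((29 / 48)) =18032 / 47937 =0.38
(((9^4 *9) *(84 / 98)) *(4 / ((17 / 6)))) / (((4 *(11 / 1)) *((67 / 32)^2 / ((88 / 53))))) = 17414258688 / 28312123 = 615.08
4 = 4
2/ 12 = 1/ 6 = 0.17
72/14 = 36/7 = 5.14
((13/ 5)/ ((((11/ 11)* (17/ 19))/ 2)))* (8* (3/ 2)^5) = 60021/ 170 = 353.06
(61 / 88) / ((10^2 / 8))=61 / 1100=0.06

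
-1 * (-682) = 682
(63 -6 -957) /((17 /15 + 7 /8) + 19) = -108000 /2521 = -42.84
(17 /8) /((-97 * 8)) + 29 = 180015 /6208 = 29.00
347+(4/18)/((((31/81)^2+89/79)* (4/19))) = 459028741/1319696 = 347.83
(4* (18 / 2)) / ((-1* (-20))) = 1.80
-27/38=-0.71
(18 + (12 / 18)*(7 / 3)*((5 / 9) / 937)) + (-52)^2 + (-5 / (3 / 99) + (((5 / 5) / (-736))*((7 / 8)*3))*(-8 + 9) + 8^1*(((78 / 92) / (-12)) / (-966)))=183970701943411 / 71947927296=2557.00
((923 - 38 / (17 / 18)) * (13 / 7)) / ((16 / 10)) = 975455 / 952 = 1024.64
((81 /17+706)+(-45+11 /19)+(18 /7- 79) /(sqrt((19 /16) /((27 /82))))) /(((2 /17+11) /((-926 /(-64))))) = 4745287 /5472- 4210985*sqrt(4674) /5496624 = 814.82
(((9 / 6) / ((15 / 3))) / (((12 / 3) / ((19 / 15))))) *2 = 19 / 100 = 0.19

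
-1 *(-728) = 728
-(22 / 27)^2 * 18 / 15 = -968 / 1215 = -0.80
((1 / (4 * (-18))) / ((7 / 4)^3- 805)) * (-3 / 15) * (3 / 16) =-1 / 1535310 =-0.00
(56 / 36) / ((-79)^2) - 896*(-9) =8064.00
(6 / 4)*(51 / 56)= 153 / 112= 1.37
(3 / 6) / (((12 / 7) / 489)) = 1141 / 8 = 142.62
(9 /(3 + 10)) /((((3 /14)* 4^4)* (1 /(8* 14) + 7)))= 147 /81640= 0.00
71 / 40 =1.78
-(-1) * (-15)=-15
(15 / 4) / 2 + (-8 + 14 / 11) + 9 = 365 / 88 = 4.15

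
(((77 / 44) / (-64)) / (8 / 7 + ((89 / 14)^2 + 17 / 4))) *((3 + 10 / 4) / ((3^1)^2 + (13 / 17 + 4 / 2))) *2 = -64141 / 114918400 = -0.00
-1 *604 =-604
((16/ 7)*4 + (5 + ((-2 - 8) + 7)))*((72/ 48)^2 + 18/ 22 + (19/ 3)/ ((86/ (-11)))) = 23803/ 946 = 25.16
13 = 13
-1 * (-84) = 84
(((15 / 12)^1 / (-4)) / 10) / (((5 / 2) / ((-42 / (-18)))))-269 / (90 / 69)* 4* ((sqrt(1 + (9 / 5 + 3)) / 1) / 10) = -6187* sqrt(145) / 375-7 / 240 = -198.70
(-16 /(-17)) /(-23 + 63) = 2 /85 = 0.02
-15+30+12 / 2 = 21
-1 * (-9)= 9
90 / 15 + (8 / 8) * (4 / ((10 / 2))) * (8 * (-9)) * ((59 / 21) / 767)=5.79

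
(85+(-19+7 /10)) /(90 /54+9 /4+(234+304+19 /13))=1794 /14615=0.12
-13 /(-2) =6.50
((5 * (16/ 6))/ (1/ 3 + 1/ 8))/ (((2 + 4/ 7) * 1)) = 1120/ 99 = 11.31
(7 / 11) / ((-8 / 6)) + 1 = 23 / 44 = 0.52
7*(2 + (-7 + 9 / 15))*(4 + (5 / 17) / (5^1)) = -125.01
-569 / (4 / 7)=-3983 / 4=-995.75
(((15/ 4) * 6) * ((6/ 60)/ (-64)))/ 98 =-0.00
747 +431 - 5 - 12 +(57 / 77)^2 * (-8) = 6857577 / 5929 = 1156.62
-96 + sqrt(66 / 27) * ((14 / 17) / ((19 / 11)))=-96 + 154 * sqrt(22) / 969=-95.25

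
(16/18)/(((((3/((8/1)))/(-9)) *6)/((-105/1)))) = 1120/3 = 373.33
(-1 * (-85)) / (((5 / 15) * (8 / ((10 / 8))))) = 1275 / 32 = 39.84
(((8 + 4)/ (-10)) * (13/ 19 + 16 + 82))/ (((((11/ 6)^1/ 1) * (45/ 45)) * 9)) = -1500/ 209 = -7.18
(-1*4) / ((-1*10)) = 2 / 5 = 0.40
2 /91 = 0.02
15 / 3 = 5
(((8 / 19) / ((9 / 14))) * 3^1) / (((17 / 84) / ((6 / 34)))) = 9408 / 5491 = 1.71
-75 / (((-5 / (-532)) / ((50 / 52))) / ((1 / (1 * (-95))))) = 1050 / 13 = 80.77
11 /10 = 1.10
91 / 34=2.68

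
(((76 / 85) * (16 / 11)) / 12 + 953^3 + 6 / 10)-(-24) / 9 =2427792520952 / 2805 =865523180.38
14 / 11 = 1.27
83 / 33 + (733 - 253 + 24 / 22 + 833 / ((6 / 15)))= 169363 / 66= 2566.11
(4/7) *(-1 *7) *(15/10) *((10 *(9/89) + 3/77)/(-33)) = 14394/75383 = 0.19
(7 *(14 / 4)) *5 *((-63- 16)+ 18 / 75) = -96481 / 10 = -9648.10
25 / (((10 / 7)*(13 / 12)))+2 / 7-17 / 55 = 16.13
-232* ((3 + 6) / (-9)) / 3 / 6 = 116 / 9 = 12.89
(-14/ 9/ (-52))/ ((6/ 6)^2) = 7/ 234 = 0.03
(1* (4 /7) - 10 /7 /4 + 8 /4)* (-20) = -310 /7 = -44.29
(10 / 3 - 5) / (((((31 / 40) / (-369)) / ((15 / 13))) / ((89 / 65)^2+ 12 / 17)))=2735869320 / 1157819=2362.95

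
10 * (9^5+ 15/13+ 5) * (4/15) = 6141736/39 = 157480.41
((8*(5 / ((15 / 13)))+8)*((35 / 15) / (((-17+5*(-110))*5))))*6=-256 / 1215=-0.21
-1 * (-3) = 3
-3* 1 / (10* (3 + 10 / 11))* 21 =-693 / 430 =-1.61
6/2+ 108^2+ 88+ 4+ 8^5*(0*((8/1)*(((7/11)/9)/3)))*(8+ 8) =11759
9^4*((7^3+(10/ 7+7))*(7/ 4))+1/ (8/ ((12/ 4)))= 32280123/ 8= 4035015.38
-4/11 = -0.36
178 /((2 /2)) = 178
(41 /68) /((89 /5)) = 205 /6052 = 0.03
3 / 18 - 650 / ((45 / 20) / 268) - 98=-1395361 / 18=-77520.06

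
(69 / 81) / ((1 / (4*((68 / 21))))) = 6256 / 567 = 11.03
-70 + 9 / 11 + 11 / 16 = -12055 / 176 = -68.49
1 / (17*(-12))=-1 / 204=-0.00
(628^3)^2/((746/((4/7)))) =122683980443230208/2611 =46987353674159.41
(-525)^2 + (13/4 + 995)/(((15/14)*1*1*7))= 2757581/10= 275758.10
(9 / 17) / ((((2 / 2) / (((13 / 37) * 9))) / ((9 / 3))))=3159 / 629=5.02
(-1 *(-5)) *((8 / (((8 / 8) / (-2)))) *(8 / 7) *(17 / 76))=-2720 / 133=-20.45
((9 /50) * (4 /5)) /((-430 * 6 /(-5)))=3 /10750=0.00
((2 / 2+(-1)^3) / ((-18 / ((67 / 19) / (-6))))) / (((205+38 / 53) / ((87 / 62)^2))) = 0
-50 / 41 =-1.22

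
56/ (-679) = -8/ 97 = -0.08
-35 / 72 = -0.49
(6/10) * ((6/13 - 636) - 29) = -25917/65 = -398.72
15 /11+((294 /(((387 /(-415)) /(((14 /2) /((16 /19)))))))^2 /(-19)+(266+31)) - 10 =-361186.95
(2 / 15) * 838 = 1676 / 15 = 111.73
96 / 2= 48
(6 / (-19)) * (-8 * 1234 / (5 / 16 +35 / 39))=2576.56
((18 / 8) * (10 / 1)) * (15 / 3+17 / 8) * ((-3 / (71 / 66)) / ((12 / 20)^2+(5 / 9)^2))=-514218375 / 769072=-668.62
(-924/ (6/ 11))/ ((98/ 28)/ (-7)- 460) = 3388/ 921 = 3.68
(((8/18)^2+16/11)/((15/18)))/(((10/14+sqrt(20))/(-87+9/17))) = 2019584/321453 - 28274176*sqrt(5)/1607265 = -33.05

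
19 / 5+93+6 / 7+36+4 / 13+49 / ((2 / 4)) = 105544 / 455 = 231.96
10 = 10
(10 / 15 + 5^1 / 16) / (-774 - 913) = -47 / 80976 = -0.00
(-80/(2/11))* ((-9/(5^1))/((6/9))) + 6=1194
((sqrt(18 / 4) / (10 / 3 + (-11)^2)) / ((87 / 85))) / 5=51 * sqrt(2) / 21634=0.00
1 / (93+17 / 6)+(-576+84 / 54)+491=-431771 / 5175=-83.43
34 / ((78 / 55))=935 / 39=23.97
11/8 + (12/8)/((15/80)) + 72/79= 6501/632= 10.29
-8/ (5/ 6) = -48/ 5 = -9.60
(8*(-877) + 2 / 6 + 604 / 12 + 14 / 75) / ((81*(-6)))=261193 / 18225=14.33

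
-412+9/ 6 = -821/ 2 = -410.50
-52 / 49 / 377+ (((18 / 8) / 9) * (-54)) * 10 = -191839 / 1421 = -135.00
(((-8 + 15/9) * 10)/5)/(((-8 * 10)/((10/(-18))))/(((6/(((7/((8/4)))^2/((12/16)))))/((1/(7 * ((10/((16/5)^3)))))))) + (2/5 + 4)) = -11875/176157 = -0.07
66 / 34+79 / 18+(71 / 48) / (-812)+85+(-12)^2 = 467779835 / 1987776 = 235.33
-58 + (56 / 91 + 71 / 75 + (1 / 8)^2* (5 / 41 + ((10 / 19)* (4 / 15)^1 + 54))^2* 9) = 13541875036727 / 37866878400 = 357.62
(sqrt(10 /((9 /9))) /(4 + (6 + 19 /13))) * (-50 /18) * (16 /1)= -5200 * sqrt(10) /1341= -12.26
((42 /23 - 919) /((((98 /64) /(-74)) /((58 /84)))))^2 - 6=524636445872365066 /560126889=936638565.61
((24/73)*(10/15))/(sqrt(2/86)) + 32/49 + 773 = 16*sqrt(43)/73 + 37909/49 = 775.09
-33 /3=-11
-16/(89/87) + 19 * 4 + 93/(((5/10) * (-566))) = 1511999/25187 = 60.03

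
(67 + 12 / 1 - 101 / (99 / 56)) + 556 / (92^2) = 4594901 / 209484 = 21.93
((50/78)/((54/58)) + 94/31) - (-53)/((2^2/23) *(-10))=-34933537/1305720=-26.75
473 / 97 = 4.88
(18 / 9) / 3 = 2 / 3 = 0.67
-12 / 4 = -3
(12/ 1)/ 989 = 12/ 989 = 0.01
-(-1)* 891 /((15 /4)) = 1188 /5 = 237.60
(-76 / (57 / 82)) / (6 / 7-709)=2296 / 14871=0.15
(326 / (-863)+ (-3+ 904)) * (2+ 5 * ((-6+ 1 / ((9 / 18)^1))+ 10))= 24871584 / 863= 28819.91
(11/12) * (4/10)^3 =22/375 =0.06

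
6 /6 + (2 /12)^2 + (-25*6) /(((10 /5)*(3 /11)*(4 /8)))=-548.97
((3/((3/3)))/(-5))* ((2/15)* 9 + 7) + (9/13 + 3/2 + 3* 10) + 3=19677/650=30.27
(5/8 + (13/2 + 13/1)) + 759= 6233/8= 779.12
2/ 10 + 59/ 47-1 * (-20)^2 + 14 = -90368/ 235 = -384.54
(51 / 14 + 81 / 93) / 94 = 0.05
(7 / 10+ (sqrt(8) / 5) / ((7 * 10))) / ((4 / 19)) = 19 * sqrt(2) / 700+ 133 / 40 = 3.36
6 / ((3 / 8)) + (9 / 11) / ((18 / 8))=180 / 11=16.36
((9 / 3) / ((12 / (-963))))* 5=-1203.75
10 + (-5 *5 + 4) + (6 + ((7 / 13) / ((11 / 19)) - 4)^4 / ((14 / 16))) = 282495414693 / 2927131207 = 96.51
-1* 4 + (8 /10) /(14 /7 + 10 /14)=-352 /95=-3.71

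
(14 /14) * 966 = 966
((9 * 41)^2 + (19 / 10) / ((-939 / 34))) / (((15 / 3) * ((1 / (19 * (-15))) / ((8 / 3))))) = -97169886944 / 4695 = -20696461.54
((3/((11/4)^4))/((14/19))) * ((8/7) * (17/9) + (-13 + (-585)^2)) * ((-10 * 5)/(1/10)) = -26216342272000/2152227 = -12181030.29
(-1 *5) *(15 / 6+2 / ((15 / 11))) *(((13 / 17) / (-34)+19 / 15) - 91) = 5447281 / 3060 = 1780.16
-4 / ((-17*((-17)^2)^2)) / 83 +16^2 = 30169121540 / 117848131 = 256.00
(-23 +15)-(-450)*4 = 1792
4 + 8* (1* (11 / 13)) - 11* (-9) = 1427 / 13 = 109.77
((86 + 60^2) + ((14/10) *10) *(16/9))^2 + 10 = 1115427214/81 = 13770706.35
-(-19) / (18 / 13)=247 / 18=13.72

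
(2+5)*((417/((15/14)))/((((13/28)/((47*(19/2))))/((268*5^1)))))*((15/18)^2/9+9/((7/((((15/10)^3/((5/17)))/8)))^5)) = 3054824596403125486589239/10820675174400000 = 282313677.03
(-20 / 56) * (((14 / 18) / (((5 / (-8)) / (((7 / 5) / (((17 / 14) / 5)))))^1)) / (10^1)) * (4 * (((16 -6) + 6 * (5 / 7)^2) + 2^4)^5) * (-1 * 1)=-93684971532713984 / 4410072765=-21243407.20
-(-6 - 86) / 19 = 92 / 19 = 4.84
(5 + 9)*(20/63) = 40/9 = 4.44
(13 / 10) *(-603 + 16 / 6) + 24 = -22693 / 30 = -756.43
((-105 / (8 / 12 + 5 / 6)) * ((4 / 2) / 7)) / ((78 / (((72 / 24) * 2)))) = -20 / 13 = -1.54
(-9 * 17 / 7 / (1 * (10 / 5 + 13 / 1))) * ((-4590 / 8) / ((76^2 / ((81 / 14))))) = 1896129 / 2264192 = 0.84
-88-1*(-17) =-71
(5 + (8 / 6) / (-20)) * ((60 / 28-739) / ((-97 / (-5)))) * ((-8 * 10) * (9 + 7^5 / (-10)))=-51045961312 / 2037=-25059382.09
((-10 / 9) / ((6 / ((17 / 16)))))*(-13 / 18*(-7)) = -7735 / 7776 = -0.99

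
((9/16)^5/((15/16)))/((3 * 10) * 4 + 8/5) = 19683/39845888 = 0.00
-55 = -55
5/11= 0.45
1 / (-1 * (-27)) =1 / 27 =0.04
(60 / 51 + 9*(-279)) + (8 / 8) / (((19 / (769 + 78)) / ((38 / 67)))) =-2829891 / 1139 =-2484.54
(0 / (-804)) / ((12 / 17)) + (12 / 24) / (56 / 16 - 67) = -1 / 127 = -0.01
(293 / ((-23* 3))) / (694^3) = -293 / 23063621496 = -0.00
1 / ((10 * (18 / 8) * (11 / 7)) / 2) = 28 / 495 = 0.06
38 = 38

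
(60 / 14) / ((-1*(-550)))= 3 / 385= 0.01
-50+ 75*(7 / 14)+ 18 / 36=-12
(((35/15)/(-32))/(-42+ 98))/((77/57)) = -19/19712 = -0.00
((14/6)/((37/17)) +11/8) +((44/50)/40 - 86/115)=4394341/2553000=1.72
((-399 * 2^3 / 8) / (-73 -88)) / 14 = 57 / 322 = 0.18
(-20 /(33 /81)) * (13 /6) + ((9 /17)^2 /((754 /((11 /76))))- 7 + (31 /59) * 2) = -1207136776437 /10747995544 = -112.31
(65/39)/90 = 1/54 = 0.02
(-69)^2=4761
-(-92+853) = -761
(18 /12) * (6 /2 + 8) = 33 /2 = 16.50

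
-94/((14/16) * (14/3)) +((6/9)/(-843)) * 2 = -23.02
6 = 6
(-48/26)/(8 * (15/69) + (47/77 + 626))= -0.00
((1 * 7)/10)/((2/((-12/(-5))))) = 21/25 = 0.84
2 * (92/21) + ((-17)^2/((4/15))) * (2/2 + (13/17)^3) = 1126081/714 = 1577.14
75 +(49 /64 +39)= 7345 /64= 114.77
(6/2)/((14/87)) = 261/14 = 18.64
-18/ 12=-3/ 2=-1.50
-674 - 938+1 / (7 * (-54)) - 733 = -886411 / 378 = -2345.00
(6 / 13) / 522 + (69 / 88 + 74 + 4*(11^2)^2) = 5836200991 / 99528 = 58638.78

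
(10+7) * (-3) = -51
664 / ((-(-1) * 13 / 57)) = 37848 / 13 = 2911.38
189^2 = 35721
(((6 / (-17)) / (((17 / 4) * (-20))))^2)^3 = 46656 / 9103472456715015625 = 0.00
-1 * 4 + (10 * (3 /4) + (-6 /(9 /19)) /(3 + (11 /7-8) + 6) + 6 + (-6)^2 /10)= 2207 /270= 8.17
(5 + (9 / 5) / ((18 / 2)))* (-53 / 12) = -22.97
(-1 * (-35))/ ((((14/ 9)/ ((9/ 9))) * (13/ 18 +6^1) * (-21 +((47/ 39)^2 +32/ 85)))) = -52360425/ 299904308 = -0.17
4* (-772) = -3088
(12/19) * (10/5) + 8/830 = 10036/7885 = 1.27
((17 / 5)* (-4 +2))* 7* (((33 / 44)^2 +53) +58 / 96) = -7735 / 3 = -2578.33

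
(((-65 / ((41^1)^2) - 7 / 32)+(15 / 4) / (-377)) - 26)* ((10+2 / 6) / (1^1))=-5504475971 / 20279584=-271.43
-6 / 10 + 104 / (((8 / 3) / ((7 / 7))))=192 / 5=38.40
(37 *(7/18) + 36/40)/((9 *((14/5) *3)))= 0.20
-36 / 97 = -0.37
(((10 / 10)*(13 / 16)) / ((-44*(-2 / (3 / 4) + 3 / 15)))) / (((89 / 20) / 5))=4875 / 579568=0.01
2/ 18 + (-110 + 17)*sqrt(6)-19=-93*sqrt(6)-170/ 9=-246.69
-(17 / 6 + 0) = -17 / 6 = -2.83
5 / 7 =0.71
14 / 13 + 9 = 131 / 13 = 10.08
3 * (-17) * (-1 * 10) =510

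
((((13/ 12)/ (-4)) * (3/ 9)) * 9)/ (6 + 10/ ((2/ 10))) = -13/ 896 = -0.01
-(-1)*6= 6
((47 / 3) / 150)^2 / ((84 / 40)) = 2209 / 425250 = 0.01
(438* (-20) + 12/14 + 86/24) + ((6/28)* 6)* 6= -734819/84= -8747.85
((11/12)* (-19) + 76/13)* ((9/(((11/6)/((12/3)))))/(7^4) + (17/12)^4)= -3989685553135/85434725376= -46.70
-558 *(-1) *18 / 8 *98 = 123039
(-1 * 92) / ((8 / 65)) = -1495 / 2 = -747.50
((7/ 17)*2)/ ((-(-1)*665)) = 2/ 1615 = 0.00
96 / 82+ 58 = 2426 / 41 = 59.17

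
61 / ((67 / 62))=3782 / 67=56.45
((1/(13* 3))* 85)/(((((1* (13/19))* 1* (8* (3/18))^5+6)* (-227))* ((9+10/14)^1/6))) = -161595/242064628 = -0.00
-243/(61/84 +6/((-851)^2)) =-14782390812/44176765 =-334.62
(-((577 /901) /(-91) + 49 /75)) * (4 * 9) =-47691408 /2049775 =-23.27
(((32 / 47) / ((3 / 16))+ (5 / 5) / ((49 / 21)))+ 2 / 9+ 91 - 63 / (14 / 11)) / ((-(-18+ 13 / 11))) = 2982331 / 1095570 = 2.72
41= 41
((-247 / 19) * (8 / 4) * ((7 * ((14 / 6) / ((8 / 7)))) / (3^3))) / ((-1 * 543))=4459 / 175932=0.03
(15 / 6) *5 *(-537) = -13425 / 2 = -6712.50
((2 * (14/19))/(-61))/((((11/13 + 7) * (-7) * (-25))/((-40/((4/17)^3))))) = 3757/69540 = 0.05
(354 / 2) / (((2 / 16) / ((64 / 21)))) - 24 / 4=30166 / 7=4309.43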